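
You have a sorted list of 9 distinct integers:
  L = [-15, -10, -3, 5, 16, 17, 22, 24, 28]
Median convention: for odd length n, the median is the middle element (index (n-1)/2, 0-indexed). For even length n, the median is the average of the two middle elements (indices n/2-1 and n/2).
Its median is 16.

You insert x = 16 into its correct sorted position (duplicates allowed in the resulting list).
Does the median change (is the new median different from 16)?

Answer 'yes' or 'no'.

Answer: no

Derivation:
Old median = 16
Insert x = 16
New median = 16
Changed? no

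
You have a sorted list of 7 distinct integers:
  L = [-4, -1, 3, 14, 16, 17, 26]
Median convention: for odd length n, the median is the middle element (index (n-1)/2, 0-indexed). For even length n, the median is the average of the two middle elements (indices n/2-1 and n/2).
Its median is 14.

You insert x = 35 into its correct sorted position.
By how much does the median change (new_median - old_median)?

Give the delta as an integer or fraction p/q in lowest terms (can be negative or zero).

Old median = 14
After inserting x = 35: new sorted = [-4, -1, 3, 14, 16, 17, 26, 35]
New median = 15
Delta = 15 - 14 = 1

Answer: 1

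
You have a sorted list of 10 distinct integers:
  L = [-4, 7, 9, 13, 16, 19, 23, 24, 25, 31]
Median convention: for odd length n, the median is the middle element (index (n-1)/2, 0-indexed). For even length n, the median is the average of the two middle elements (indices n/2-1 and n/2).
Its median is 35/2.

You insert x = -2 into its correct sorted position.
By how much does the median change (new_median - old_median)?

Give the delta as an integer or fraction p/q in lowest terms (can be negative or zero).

Answer: -3/2

Derivation:
Old median = 35/2
After inserting x = -2: new sorted = [-4, -2, 7, 9, 13, 16, 19, 23, 24, 25, 31]
New median = 16
Delta = 16 - 35/2 = -3/2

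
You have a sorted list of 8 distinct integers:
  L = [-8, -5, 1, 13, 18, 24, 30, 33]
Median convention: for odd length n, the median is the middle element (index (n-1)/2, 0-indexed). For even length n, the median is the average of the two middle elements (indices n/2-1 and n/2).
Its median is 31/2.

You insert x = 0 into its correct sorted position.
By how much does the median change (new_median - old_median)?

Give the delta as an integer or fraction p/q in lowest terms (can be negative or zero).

Answer: -5/2

Derivation:
Old median = 31/2
After inserting x = 0: new sorted = [-8, -5, 0, 1, 13, 18, 24, 30, 33]
New median = 13
Delta = 13 - 31/2 = -5/2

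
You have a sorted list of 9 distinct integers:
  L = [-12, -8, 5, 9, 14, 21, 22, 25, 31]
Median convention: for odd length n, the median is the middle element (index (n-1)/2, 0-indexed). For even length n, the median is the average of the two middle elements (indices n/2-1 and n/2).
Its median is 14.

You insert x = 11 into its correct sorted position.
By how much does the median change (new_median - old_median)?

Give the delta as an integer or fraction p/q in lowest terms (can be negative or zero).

Answer: -3/2

Derivation:
Old median = 14
After inserting x = 11: new sorted = [-12, -8, 5, 9, 11, 14, 21, 22, 25, 31]
New median = 25/2
Delta = 25/2 - 14 = -3/2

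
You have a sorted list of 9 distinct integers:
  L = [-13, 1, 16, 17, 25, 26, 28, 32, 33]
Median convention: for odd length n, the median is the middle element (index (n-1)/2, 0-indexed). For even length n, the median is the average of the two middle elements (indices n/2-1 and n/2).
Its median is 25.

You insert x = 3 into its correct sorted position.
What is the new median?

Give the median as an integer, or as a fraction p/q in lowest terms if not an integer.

Answer: 21

Derivation:
Old list (sorted, length 9): [-13, 1, 16, 17, 25, 26, 28, 32, 33]
Old median = 25
Insert x = 3
Old length odd (9). Middle was index 4 = 25.
New length even (10). New median = avg of two middle elements.
x = 3: 2 elements are < x, 7 elements are > x.
New sorted list: [-13, 1, 3, 16, 17, 25, 26, 28, 32, 33]
New median = 21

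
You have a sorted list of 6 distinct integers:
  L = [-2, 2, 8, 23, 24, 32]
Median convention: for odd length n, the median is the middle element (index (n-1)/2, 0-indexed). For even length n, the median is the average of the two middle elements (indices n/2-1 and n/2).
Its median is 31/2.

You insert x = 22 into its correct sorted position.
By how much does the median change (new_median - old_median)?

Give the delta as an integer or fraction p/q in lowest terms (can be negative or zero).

Old median = 31/2
After inserting x = 22: new sorted = [-2, 2, 8, 22, 23, 24, 32]
New median = 22
Delta = 22 - 31/2 = 13/2

Answer: 13/2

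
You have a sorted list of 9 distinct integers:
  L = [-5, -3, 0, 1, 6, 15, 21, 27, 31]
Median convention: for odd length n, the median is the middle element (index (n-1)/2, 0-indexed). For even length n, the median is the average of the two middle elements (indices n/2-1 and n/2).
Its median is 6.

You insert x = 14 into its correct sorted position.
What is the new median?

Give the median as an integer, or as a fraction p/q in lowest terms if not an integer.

Answer: 10

Derivation:
Old list (sorted, length 9): [-5, -3, 0, 1, 6, 15, 21, 27, 31]
Old median = 6
Insert x = 14
Old length odd (9). Middle was index 4 = 6.
New length even (10). New median = avg of two middle elements.
x = 14: 5 elements are < x, 4 elements are > x.
New sorted list: [-5, -3, 0, 1, 6, 14, 15, 21, 27, 31]
New median = 10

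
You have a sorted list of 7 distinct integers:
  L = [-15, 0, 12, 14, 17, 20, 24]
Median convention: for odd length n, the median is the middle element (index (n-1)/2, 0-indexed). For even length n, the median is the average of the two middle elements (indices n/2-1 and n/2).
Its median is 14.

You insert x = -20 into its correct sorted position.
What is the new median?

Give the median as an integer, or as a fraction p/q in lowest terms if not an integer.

Answer: 13

Derivation:
Old list (sorted, length 7): [-15, 0, 12, 14, 17, 20, 24]
Old median = 14
Insert x = -20
Old length odd (7). Middle was index 3 = 14.
New length even (8). New median = avg of two middle elements.
x = -20: 0 elements are < x, 7 elements are > x.
New sorted list: [-20, -15, 0, 12, 14, 17, 20, 24]
New median = 13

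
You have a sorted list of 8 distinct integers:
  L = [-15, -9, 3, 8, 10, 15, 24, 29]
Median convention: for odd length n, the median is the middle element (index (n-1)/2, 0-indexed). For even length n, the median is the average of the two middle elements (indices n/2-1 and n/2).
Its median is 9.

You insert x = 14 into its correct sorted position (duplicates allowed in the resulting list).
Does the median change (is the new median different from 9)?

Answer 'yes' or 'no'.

Answer: yes

Derivation:
Old median = 9
Insert x = 14
New median = 10
Changed? yes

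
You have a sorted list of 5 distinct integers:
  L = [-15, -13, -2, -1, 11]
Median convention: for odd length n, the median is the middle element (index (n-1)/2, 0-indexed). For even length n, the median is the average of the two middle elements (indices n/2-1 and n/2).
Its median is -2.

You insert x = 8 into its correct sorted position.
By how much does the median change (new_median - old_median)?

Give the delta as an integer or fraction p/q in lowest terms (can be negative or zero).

Old median = -2
After inserting x = 8: new sorted = [-15, -13, -2, -1, 8, 11]
New median = -3/2
Delta = -3/2 - -2 = 1/2

Answer: 1/2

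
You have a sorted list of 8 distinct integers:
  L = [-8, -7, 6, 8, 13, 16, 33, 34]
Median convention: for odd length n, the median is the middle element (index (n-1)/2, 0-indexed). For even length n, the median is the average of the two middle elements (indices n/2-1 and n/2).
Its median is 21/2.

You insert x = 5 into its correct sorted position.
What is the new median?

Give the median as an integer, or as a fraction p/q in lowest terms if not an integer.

Old list (sorted, length 8): [-8, -7, 6, 8, 13, 16, 33, 34]
Old median = 21/2
Insert x = 5
Old length even (8). Middle pair: indices 3,4 = 8,13.
New length odd (9). New median = single middle element.
x = 5: 2 elements are < x, 6 elements are > x.
New sorted list: [-8, -7, 5, 6, 8, 13, 16, 33, 34]
New median = 8

Answer: 8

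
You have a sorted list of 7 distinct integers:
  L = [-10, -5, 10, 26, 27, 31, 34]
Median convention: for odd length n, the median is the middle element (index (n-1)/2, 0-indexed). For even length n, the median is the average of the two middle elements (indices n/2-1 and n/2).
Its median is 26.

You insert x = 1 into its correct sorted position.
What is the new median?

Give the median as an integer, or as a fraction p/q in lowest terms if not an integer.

Old list (sorted, length 7): [-10, -5, 10, 26, 27, 31, 34]
Old median = 26
Insert x = 1
Old length odd (7). Middle was index 3 = 26.
New length even (8). New median = avg of two middle elements.
x = 1: 2 elements are < x, 5 elements are > x.
New sorted list: [-10, -5, 1, 10, 26, 27, 31, 34]
New median = 18

Answer: 18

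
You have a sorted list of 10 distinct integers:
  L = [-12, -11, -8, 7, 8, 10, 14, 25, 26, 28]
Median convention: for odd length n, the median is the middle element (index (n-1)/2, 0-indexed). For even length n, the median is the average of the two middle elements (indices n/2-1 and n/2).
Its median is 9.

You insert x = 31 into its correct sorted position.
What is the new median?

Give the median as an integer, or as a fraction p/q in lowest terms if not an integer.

Answer: 10

Derivation:
Old list (sorted, length 10): [-12, -11, -8, 7, 8, 10, 14, 25, 26, 28]
Old median = 9
Insert x = 31
Old length even (10). Middle pair: indices 4,5 = 8,10.
New length odd (11). New median = single middle element.
x = 31: 10 elements are < x, 0 elements are > x.
New sorted list: [-12, -11, -8, 7, 8, 10, 14, 25, 26, 28, 31]
New median = 10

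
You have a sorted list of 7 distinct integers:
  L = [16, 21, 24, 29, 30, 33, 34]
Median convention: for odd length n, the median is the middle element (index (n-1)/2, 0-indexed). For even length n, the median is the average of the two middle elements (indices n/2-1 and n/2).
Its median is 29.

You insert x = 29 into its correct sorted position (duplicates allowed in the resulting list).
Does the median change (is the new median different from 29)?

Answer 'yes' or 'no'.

Answer: no

Derivation:
Old median = 29
Insert x = 29
New median = 29
Changed? no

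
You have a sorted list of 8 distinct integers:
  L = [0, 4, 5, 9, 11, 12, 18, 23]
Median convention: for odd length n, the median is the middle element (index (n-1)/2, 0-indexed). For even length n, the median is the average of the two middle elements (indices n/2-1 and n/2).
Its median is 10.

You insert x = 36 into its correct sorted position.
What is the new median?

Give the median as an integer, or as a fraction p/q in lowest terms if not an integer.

Answer: 11

Derivation:
Old list (sorted, length 8): [0, 4, 5, 9, 11, 12, 18, 23]
Old median = 10
Insert x = 36
Old length even (8). Middle pair: indices 3,4 = 9,11.
New length odd (9). New median = single middle element.
x = 36: 8 elements are < x, 0 elements are > x.
New sorted list: [0, 4, 5, 9, 11, 12, 18, 23, 36]
New median = 11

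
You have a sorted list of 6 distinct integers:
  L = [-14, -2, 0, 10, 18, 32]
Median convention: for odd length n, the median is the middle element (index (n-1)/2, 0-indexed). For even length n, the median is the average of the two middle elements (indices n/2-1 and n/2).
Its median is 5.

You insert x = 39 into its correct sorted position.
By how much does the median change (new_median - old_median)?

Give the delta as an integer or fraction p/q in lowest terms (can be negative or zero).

Answer: 5

Derivation:
Old median = 5
After inserting x = 39: new sorted = [-14, -2, 0, 10, 18, 32, 39]
New median = 10
Delta = 10 - 5 = 5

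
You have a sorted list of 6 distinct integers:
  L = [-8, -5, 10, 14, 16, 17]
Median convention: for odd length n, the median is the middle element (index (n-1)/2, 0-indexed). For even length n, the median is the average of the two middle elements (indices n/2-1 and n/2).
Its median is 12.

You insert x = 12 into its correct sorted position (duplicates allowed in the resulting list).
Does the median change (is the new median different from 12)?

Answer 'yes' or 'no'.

Old median = 12
Insert x = 12
New median = 12
Changed? no

Answer: no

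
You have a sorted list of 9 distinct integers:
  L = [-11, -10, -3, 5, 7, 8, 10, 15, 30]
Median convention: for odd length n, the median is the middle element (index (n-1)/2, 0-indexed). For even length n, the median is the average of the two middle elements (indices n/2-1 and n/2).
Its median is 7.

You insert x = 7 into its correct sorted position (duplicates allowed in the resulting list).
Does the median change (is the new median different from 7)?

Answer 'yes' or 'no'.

Answer: no

Derivation:
Old median = 7
Insert x = 7
New median = 7
Changed? no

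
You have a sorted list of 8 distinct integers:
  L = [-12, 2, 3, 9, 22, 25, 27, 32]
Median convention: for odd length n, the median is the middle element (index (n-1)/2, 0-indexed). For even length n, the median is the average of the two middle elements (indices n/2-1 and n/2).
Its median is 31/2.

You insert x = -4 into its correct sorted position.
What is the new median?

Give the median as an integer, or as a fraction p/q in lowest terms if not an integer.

Answer: 9

Derivation:
Old list (sorted, length 8): [-12, 2, 3, 9, 22, 25, 27, 32]
Old median = 31/2
Insert x = -4
Old length even (8). Middle pair: indices 3,4 = 9,22.
New length odd (9). New median = single middle element.
x = -4: 1 elements are < x, 7 elements are > x.
New sorted list: [-12, -4, 2, 3, 9, 22, 25, 27, 32]
New median = 9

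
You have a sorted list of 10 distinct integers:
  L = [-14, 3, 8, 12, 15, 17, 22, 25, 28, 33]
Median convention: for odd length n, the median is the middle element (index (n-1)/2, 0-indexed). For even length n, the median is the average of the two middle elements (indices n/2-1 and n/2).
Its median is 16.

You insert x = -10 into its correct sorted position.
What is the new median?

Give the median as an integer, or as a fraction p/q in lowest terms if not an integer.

Answer: 15

Derivation:
Old list (sorted, length 10): [-14, 3, 8, 12, 15, 17, 22, 25, 28, 33]
Old median = 16
Insert x = -10
Old length even (10). Middle pair: indices 4,5 = 15,17.
New length odd (11). New median = single middle element.
x = -10: 1 elements are < x, 9 elements are > x.
New sorted list: [-14, -10, 3, 8, 12, 15, 17, 22, 25, 28, 33]
New median = 15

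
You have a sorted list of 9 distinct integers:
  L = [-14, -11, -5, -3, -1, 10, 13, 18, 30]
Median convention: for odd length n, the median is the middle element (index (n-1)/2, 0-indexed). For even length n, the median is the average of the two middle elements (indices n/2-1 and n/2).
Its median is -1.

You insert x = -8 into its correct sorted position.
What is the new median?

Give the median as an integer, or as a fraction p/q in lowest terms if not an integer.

Old list (sorted, length 9): [-14, -11, -5, -3, -1, 10, 13, 18, 30]
Old median = -1
Insert x = -8
Old length odd (9). Middle was index 4 = -1.
New length even (10). New median = avg of two middle elements.
x = -8: 2 elements are < x, 7 elements are > x.
New sorted list: [-14, -11, -8, -5, -3, -1, 10, 13, 18, 30]
New median = -2

Answer: -2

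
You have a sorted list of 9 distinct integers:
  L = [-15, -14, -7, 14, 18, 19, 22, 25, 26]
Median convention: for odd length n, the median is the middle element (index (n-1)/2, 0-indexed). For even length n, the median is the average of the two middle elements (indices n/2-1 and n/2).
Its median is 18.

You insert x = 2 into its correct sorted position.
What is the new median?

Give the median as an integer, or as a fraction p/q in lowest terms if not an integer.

Answer: 16

Derivation:
Old list (sorted, length 9): [-15, -14, -7, 14, 18, 19, 22, 25, 26]
Old median = 18
Insert x = 2
Old length odd (9). Middle was index 4 = 18.
New length even (10). New median = avg of two middle elements.
x = 2: 3 elements are < x, 6 elements are > x.
New sorted list: [-15, -14, -7, 2, 14, 18, 19, 22, 25, 26]
New median = 16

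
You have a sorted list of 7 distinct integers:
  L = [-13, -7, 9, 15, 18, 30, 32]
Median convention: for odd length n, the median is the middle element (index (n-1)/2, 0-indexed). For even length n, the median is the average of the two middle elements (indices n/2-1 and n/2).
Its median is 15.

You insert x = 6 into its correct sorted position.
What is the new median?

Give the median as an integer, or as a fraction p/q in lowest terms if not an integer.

Old list (sorted, length 7): [-13, -7, 9, 15, 18, 30, 32]
Old median = 15
Insert x = 6
Old length odd (7). Middle was index 3 = 15.
New length even (8). New median = avg of two middle elements.
x = 6: 2 elements are < x, 5 elements are > x.
New sorted list: [-13, -7, 6, 9, 15, 18, 30, 32]
New median = 12

Answer: 12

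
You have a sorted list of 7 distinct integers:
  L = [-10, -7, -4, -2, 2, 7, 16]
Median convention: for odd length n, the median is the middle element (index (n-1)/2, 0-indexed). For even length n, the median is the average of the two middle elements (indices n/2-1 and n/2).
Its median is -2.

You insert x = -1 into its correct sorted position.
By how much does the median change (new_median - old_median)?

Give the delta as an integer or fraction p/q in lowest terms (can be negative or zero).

Old median = -2
After inserting x = -1: new sorted = [-10, -7, -4, -2, -1, 2, 7, 16]
New median = -3/2
Delta = -3/2 - -2 = 1/2

Answer: 1/2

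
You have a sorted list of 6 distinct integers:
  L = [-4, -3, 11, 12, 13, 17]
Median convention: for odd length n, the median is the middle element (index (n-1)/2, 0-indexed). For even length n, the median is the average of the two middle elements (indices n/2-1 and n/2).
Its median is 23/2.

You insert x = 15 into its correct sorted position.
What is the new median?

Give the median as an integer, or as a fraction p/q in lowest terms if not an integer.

Answer: 12

Derivation:
Old list (sorted, length 6): [-4, -3, 11, 12, 13, 17]
Old median = 23/2
Insert x = 15
Old length even (6). Middle pair: indices 2,3 = 11,12.
New length odd (7). New median = single middle element.
x = 15: 5 elements are < x, 1 elements are > x.
New sorted list: [-4, -3, 11, 12, 13, 15, 17]
New median = 12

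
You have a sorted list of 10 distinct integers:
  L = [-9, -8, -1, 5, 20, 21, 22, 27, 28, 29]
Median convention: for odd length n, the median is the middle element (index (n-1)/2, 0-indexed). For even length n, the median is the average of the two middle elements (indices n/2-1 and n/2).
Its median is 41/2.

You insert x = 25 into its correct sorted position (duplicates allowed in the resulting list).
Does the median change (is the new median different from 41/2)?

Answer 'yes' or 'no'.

Old median = 41/2
Insert x = 25
New median = 21
Changed? yes

Answer: yes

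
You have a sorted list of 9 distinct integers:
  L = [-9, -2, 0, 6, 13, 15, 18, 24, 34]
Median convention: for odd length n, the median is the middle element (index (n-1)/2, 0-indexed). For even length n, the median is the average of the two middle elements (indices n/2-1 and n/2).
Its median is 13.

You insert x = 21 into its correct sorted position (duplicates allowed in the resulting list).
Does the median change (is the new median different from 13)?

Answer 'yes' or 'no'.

Old median = 13
Insert x = 21
New median = 14
Changed? yes

Answer: yes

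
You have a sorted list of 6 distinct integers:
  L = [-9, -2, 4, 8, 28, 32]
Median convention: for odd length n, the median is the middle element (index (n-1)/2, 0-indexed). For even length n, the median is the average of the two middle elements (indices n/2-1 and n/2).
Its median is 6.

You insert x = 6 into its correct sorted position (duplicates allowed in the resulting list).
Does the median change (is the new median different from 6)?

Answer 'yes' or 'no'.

Old median = 6
Insert x = 6
New median = 6
Changed? no

Answer: no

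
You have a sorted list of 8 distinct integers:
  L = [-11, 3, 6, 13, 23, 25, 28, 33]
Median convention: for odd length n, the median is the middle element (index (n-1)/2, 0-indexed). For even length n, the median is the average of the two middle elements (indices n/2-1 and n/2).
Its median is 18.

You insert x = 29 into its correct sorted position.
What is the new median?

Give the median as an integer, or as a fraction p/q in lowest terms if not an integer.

Answer: 23

Derivation:
Old list (sorted, length 8): [-11, 3, 6, 13, 23, 25, 28, 33]
Old median = 18
Insert x = 29
Old length even (8). Middle pair: indices 3,4 = 13,23.
New length odd (9). New median = single middle element.
x = 29: 7 elements are < x, 1 elements are > x.
New sorted list: [-11, 3, 6, 13, 23, 25, 28, 29, 33]
New median = 23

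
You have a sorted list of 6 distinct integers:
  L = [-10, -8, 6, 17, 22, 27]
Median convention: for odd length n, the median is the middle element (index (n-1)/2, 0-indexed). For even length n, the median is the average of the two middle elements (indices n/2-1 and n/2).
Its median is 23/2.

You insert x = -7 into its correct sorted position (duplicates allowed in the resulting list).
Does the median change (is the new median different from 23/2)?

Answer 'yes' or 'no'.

Answer: yes

Derivation:
Old median = 23/2
Insert x = -7
New median = 6
Changed? yes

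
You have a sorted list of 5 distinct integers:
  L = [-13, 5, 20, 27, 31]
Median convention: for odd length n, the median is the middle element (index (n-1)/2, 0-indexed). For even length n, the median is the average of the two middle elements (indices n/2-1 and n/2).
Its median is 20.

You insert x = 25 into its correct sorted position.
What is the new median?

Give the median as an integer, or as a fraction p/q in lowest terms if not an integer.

Answer: 45/2

Derivation:
Old list (sorted, length 5): [-13, 5, 20, 27, 31]
Old median = 20
Insert x = 25
Old length odd (5). Middle was index 2 = 20.
New length even (6). New median = avg of two middle elements.
x = 25: 3 elements are < x, 2 elements are > x.
New sorted list: [-13, 5, 20, 25, 27, 31]
New median = 45/2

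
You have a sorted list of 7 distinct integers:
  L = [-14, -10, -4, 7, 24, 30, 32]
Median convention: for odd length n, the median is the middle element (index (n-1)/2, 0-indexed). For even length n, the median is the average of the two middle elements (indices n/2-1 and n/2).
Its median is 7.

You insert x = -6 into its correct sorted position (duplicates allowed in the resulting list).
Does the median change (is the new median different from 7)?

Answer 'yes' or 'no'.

Answer: yes

Derivation:
Old median = 7
Insert x = -6
New median = 3/2
Changed? yes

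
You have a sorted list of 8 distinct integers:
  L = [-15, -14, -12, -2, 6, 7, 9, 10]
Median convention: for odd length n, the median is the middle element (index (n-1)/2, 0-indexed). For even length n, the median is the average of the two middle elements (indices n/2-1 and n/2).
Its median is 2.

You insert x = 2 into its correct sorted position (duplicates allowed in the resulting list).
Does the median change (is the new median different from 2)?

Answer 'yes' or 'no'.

Answer: no

Derivation:
Old median = 2
Insert x = 2
New median = 2
Changed? no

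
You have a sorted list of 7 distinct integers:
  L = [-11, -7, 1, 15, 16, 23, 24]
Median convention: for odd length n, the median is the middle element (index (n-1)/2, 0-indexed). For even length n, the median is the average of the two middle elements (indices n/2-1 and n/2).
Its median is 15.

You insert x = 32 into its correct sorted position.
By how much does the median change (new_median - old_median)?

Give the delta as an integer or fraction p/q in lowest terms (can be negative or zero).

Old median = 15
After inserting x = 32: new sorted = [-11, -7, 1, 15, 16, 23, 24, 32]
New median = 31/2
Delta = 31/2 - 15 = 1/2

Answer: 1/2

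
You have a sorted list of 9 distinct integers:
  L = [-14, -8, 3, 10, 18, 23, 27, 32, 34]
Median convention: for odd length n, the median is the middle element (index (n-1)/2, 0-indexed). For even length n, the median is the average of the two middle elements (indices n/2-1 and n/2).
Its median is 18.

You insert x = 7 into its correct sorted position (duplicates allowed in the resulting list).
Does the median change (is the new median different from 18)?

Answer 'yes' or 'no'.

Old median = 18
Insert x = 7
New median = 14
Changed? yes

Answer: yes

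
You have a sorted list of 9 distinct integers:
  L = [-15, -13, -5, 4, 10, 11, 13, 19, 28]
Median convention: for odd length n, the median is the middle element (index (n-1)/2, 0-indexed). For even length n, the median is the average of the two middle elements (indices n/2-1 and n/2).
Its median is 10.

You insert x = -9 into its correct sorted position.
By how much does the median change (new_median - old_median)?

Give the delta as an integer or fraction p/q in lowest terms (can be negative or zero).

Old median = 10
After inserting x = -9: new sorted = [-15, -13, -9, -5, 4, 10, 11, 13, 19, 28]
New median = 7
Delta = 7 - 10 = -3

Answer: -3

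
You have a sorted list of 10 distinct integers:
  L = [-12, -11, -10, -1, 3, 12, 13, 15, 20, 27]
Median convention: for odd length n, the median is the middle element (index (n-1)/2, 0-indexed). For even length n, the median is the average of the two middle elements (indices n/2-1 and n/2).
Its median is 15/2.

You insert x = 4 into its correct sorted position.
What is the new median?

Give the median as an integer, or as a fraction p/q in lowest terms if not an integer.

Answer: 4

Derivation:
Old list (sorted, length 10): [-12, -11, -10, -1, 3, 12, 13, 15, 20, 27]
Old median = 15/2
Insert x = 4
Old length even (10). Middle pair: indices 4,5 = 3,12.
New length odd (11). New median = single middle element.
x = 4: 5 elements are < x, 5 elements are > x.
New sorted list: [-12, -11, -10, -1, 3, 4, 12, 13, 15, 20, 27]
New median = 4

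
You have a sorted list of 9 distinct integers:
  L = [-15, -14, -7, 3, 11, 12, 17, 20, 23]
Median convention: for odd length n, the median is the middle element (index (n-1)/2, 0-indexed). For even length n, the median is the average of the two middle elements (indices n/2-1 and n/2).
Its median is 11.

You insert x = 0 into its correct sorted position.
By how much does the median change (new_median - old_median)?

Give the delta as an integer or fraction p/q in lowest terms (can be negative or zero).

Old median = 11
After inserting x = 0: new sorted = [-15, -14, -7, 0, 3, 11, 12, 17, 20, 23]
New median = 7
Delta = 7 - 11 = -4

Answer: -4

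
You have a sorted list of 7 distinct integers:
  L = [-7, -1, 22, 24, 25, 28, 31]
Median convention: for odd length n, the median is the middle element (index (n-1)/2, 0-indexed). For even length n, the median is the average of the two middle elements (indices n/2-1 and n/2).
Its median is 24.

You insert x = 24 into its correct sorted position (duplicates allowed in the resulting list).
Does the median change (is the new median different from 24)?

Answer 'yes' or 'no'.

Answer: no

Derivation:
Old median = 24
Insert x = 24
New median = 24
Changed? no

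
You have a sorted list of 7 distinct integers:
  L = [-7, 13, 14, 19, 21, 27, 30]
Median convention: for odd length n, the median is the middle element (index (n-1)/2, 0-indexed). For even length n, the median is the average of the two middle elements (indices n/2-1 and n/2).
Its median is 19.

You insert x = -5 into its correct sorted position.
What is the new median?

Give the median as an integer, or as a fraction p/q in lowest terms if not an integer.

Answer: 33/2

Derivation:
Old list (sorted, length 7): [-7, 13, 14, 19, 21, 27, 30]
Old median = 19
Insert x = -5
Old length odd (7). Middle was index 3 = 19.
New length even (8). New median = avg of two middle elements.
x = -5: 1 elements are < x, 6 elements are > x.
New sorted list: [-7, -5, 13, 14, 19, 21, 27, 30]
New median = 33/2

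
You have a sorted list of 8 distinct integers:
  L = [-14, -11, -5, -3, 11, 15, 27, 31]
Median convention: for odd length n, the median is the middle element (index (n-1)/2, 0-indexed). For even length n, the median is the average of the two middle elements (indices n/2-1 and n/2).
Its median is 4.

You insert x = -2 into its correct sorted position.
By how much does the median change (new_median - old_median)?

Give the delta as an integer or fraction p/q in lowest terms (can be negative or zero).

Answer: -6

Derivation:
Old median = 4
After inserting x = -2: new sorted = [-14, -11, -5, -3, -2, 11, 15, 27, 31]
New median = -2
Delta = -2 - 4 = -6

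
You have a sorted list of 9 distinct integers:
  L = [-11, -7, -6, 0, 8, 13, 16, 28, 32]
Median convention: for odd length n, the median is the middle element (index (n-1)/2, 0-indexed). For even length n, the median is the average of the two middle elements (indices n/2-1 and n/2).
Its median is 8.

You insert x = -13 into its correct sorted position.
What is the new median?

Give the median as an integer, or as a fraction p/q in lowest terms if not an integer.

Answer: 4

Derivation:
Old list (sorted, length 9): [-11, -7, -6, 0, 8, 13, 16, 28, 32]
Old median = 8
Insert x = -13
Old length odd (9). Middle was index 4 = 8.
New length even (10). New median = avg of two middle elements.
x = -13: 0 elements are < x, 9 elements are > x.
New sorted list: [-13, -11, -7, -6, 0, 8, 13, 16, 28, 32]
New median = 4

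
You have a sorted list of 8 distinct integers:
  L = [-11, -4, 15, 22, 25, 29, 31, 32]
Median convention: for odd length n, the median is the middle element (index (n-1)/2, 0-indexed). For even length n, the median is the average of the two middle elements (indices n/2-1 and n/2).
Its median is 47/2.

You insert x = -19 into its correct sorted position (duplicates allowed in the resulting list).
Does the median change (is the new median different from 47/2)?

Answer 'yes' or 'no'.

Answer: yes

Derivation:
Old median = 47/2
Insert x = -19
New median = 22
Changed? yes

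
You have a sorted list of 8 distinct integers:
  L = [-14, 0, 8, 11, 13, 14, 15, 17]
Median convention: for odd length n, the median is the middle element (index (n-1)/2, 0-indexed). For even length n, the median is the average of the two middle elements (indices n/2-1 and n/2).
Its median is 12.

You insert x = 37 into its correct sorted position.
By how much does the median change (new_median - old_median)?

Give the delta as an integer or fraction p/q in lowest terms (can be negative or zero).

Answer: 1

Derivation:
Old median = 12
After inserting x = 37: new sorted = [-14, 0, 8, 11, 13, 14, 15, 17, 37]
New median = 13
Delta = 13 - 12 = 1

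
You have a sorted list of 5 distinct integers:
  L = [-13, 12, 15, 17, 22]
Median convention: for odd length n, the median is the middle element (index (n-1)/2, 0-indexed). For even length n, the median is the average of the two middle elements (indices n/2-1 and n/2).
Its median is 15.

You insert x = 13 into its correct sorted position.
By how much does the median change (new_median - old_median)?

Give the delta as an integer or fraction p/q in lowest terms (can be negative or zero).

Old median = 15
After inserting x = 13: new sorted = [-13, 12, 13, 15, 17, 22]
New median = 14
Delta = 14 - 15 = -1

Answer: -1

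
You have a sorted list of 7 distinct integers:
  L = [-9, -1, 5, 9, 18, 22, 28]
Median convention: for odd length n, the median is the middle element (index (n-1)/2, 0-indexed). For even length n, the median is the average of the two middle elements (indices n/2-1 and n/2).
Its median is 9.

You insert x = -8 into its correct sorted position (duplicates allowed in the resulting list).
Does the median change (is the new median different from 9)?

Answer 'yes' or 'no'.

Answer: yes

Derivation:
Old median = 9
Insert x = -8
New median = 7
Changed? yes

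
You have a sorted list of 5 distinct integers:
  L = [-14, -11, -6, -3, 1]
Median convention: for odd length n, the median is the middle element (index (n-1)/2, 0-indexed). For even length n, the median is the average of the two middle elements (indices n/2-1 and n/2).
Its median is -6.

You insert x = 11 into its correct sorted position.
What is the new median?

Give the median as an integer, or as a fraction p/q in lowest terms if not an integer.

Answer: -9/2

Derivation:
Old list (sorted, length 5): [-14, -11, -6, -3, 1]
Old median = -6
Insert x = 11
Old length odd (5). Middle was index 2 = -6.
New length even (6). New median = avg of two middle elements.
x = 11: 5 elements are < x, 0 elements are > x.
New sorted list: [-14, -11, -6, -3, 1, 11]
New median = -9/2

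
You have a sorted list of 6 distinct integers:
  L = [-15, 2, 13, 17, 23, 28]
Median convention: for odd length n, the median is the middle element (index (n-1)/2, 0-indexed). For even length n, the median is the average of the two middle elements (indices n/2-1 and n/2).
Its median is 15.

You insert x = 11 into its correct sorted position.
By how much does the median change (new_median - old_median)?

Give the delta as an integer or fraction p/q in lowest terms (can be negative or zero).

Old median = 15
After inserting x = 11: new sorted = [-15, 2, 11, 13, 17, 23, 28]
New median = 13
Delta = 13 - 15 = -2

Answer: -2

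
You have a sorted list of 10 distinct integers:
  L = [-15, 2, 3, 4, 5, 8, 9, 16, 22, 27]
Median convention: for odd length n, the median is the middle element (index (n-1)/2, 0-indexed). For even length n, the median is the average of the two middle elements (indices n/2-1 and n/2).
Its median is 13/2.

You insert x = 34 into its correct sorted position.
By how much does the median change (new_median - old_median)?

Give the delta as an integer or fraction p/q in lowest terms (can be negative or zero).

Answer: 3/2

Derivation:
Old median = 13/2
After inserting x = 34: new sorted = [-15, 2, 3, 4, 5, 8, 9, 16, 22, 27, 34]
New median = 8
Delta = 8 - 13/2 = 3/2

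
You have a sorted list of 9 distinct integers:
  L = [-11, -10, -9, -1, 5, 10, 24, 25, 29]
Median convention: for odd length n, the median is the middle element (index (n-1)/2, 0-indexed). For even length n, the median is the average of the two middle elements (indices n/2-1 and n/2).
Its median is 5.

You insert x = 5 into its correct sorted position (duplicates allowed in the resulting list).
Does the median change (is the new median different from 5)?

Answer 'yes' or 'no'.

Old median = 5
Insert x = 5
New median = 5
Changed? no

Answer: no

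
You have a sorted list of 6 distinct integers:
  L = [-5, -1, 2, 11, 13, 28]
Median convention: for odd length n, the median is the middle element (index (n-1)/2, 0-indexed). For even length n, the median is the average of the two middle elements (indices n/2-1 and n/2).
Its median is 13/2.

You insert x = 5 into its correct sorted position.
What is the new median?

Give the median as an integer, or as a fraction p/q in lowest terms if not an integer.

Answer: 5

Derivation:
Old list (sorted, length 6): [-5, -1, 2, 11, 13, 28]
Old median = 13/2
Insert x = 5
Old length even (6). Middle pair: indices 2,3 = 2,11.
New length odd (7). New median = single middle element.
x = 5: 3 elements are < x, 3 elements are > x.
New sorted list: [-5, -1, 2, 5, 11, 13, 28]
New median = 5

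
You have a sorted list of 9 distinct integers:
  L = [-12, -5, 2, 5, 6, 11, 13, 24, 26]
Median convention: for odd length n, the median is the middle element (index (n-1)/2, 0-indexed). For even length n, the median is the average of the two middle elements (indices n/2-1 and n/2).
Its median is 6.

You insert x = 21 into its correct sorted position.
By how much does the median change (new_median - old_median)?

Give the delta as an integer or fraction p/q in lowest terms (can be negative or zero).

Answer: 5/2

Derivation:
Old median = 6
After inserting x = 21: new sorted = [-12, -5, 2, 5, 6, 11, 13, 21, 24, 26]
New median = 17/2
Delta = 17/2 - 6 = 5/2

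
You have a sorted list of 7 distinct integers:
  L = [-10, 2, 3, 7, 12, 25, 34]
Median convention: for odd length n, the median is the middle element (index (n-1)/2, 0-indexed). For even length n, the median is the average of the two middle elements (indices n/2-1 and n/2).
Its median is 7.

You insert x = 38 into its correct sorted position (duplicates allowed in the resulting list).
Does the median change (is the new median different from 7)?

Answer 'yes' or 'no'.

Answer: yes

Derivation:
Old median = 7
Insert x = 38
New median = 19/2
Changed? yes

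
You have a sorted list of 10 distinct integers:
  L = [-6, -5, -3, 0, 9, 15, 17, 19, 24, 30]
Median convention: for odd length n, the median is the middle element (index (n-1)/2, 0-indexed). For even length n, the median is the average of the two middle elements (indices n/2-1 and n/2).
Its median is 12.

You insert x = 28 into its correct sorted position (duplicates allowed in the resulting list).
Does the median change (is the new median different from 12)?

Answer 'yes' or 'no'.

Old median = 12
Insert x = 28
New median = 15
Changed? yes

Answer: yes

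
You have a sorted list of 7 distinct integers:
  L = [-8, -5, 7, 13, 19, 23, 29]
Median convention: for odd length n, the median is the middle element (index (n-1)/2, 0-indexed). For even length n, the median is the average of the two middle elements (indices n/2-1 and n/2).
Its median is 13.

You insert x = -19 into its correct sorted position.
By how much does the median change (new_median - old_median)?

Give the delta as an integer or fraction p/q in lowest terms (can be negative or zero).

Old median = 13
After inserting x = -19: new sorted = [-19, -8, -5, 7, 13, 19, 23, 29]
New median = 10
Delta = 10 - 13 = -3

Answer: -3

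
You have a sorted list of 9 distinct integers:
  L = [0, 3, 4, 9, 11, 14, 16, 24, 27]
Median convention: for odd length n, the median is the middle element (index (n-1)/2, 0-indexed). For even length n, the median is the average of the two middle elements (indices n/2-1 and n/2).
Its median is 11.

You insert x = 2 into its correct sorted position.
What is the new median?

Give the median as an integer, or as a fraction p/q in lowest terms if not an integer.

Answer: 10

Derivation:
Old list (sorted, length 9): [0, 3, 4, 9, 11, 14, 16, 24, 27]
Old median = 11
Insert x = 2
Old length odd (9). Middle was index 4 = 11.
New length even (10). New median = avg of two middle elements.
x = 2: 1 elements are < x, 8 elements are > x.
New sorted list: [0, 2, 3, 4, 9, 11, 14, 16, 24, 27]
New median = 10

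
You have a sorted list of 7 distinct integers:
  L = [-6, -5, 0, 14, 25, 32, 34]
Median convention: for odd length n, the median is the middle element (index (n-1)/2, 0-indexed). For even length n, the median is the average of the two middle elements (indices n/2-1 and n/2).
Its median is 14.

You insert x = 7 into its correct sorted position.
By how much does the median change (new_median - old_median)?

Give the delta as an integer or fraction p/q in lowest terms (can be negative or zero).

Old median = 14
After inserting x = 7: new sorted = [-6, -5, 0, 7, 14, 25, 32, 34]
New median = 21/2
Delta = 21/2 - 14 = -7/2

Answer: -7/2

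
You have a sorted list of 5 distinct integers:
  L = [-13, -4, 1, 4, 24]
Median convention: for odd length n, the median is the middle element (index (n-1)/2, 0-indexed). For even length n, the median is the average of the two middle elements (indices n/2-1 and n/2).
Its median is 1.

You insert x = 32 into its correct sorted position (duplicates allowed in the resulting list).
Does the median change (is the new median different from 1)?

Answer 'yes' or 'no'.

Old median = 1
Insert x = 32
New median = 5/2
Changed? yes

Answer: yes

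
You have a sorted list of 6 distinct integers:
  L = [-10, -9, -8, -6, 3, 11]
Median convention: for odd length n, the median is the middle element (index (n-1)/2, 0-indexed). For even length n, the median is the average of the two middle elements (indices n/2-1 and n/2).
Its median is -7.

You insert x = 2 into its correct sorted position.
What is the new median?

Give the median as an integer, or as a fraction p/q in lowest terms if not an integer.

Answer: -6

Derivation:
Old list (sorted, length 6): [-10, -9, -8, -6, 3, 11]
Old median = -7
Insert x = 2
Old length even (6). Middle pair: indices 2,3 = -8,-6.
New length odd (7). New median = single middle element.
x = 2: 4 elements are < x, 2 elements are > x.
New sorted list: [-10, -9, -8, -6, 2, 3, 11]
New median = -6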